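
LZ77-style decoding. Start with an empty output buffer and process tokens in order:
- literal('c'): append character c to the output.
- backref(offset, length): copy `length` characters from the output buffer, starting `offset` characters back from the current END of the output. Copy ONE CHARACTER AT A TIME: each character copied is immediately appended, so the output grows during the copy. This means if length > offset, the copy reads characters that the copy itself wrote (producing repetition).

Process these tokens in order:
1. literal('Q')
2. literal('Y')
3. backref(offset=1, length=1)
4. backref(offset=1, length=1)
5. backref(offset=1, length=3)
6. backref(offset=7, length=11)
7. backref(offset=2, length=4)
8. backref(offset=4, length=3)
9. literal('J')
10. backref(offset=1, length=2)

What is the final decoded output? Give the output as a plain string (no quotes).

Token 1: literal('Q'). Output: "Q"
Token 2: literal('Y'). Output: "QY"
Token 3: backref(off=1, len=1). Copied 'Y' from pos 1. Output: "QYY"
Token 4: backref(off=1, len=1). Copied 'Y' from pos 2. Output: "QYYY"
Token 5: backref(off=1, len=3) (overlapping!). Copied 'YYY' from pos 3. Output: "QYYYYYY"
Token 6: backref(off=7, len=11) (overlapping!). Copied 'QYYYYYYQYYY' from pos 0. Output: "QYYYYYYQYYYYYYQYYY"
Token 7: backref(off=2, len=4) (overlapping!). Copied 'YYYY' from pos 16. Output: "QYYYYYYQYYYYYYQYYYYYYY"
Token 8: backref(off=4, len=3). Copied 'YYY' from pos 18. Output: "QYYYYYYQYYYYYYQYYYYYYYYYY"
Token 9: literal('J'). Output: "QYYYYYYQYYYYYYQYYYYYYYYYYJ"
Token 10: backref(off=1, len=2) (overlapping!). Copied 'JJ' from pos 25. Output: "QYYYYYYQYYYYYYQYYYYYYYYYYJJJ"

Answer: QYYYYYYQYYYYYYQYYYYYYYYYYJJJ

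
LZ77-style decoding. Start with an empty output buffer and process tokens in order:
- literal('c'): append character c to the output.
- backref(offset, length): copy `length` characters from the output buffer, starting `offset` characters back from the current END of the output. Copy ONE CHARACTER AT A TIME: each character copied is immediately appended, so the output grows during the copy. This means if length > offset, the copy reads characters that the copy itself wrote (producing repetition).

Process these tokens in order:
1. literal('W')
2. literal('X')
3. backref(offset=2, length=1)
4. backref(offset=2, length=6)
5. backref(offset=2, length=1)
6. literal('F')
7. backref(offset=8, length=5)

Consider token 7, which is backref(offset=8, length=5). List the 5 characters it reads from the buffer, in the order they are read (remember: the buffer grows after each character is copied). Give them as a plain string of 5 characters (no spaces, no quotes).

Answer: XWXWX

Derivation:
Token 1: literal('W'). Output: "W"
Token 2: literal('X'). Output: "WX"
Token 3: backref(off=2, len=1). Copied 'W' from pos 0. Output: "WXW"
Token 4: backref(off=2, len=6) (overlapping!). Copied 'XWXWXW' from pos 1. Output: "WXWXWXWXW"
Token 5: backref(off=2, len=1). Copied 'X' from pos 7. Output: "WXWXWXWXWX"
Token 6: literal('F'). Output: "WXWXWXWXWXF"
Token 7: backref(off=8, len=5). Buffer before: "WXWXWXWXWXF" (len 11)
  byte 1: read out[3]='X', append. Buffer now: "WXWXWXWXWXFX"
  byte 2: read out[4]='W', append. Buffer now: "WXWXWXWXWXFXW"
  byte 3: read out[5]='X', append. Buffer now: "WXWXWXWXWXFXWX"
  byte 4: read out[6]='W', append. Buffer now: "WXWXWXWXWXFXWXW"
  byte 5: read out[7]='X', append. Buffer now: "WXWXWXWXWXFXWXWX"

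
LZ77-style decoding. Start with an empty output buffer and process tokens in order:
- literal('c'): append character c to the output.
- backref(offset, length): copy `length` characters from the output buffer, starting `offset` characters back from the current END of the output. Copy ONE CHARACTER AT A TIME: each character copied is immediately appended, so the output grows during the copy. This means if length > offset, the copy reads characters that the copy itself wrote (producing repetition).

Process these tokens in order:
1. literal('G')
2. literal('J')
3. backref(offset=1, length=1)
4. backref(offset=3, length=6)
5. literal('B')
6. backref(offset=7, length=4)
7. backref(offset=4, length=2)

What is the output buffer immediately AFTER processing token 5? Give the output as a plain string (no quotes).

Answer: GJJGJJGJJB

Derivation:
Token 1: literal('G'). Output: "G"
Token 2: literal('J'). Output: "GJ"
Token 3: backref(off=1, len=1). Copied 'J' from pos 1. Output: "GJJ"
Token 4: backref(off=3, len=6) (overlapping!). Copied 'GJJGJJ' from pos 0. Output: "GJJGJJGJJ"
Token 5: literal('B'). Output: "GJJGJJGJJB"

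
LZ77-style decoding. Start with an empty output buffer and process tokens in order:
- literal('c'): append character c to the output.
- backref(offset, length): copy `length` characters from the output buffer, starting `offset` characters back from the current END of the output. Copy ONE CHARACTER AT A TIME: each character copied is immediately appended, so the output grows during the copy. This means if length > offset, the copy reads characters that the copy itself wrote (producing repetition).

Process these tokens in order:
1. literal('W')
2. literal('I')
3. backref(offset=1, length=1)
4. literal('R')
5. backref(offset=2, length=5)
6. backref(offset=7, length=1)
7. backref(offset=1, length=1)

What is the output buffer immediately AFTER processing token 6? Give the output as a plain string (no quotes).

Token 1: literal('W'). Output: "W"
Token 2: literal('I'). Output: "WI"
Token 3: backref(off=1, len=1). Copied 'I' from pos 1. Output: "WII"
Token 4: literal('R'). Output: "WIIR"
Token 5: backref(off=2, len=5) (overlapping!). Copied 'IRIRI' from pos 2. Output: "WIIRIRIRI"
Token 6: backref(off=7, len=1). Copied 'I' from pos 2. Output: "WIIRIRIRII"

Answer: WIIRIRIRII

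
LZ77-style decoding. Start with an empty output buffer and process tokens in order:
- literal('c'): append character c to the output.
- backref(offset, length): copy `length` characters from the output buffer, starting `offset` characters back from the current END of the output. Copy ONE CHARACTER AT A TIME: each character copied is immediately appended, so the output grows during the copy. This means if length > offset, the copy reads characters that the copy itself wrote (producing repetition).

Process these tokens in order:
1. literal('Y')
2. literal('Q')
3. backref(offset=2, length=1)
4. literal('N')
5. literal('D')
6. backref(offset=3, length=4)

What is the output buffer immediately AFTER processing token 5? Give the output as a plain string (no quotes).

Token 1: literal('Y'). Output: "Y"
Token 2: literal('Q'). Output: "YQ"
Token 3: backref(off=2, len=1). Copied 'Y' from pos 0. Output: "YQY"
Token 4: literal('N'). Output: "YQYN"
Token 5: literal('D'). Output: "YQYND"

Answer: YQYND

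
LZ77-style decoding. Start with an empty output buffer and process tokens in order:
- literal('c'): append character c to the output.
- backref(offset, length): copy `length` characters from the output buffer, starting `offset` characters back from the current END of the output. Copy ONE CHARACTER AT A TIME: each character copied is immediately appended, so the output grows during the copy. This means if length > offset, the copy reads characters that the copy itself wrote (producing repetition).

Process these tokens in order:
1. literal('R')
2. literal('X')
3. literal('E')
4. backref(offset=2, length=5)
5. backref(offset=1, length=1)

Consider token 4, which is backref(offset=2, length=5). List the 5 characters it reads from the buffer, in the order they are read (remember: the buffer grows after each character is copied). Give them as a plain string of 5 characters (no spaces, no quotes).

Token 1: literal('R'). Output: "R"
Token 2: literal('X'). Output: "RX"
Token 3: literal('E'). Output: "RXE"
Token 4: backref(off=2, len=5). Buffer before: "RXE" (len 3)
  byte 1: read out[1]='X', append. Buffer now: "RXEX"
  byte 2: read out[2]='E', append. Buffer now: "RXEXE"
  byte 3: read out[3]='X', append. Buffer now: "RXEXEX"
  byte 4: read out[4]='E', append. Buffer now: "RXEXEXE"
  byte 5: read out[5]='X', append. Buffer now: "RXEXEXEX"

Answer: XEXEX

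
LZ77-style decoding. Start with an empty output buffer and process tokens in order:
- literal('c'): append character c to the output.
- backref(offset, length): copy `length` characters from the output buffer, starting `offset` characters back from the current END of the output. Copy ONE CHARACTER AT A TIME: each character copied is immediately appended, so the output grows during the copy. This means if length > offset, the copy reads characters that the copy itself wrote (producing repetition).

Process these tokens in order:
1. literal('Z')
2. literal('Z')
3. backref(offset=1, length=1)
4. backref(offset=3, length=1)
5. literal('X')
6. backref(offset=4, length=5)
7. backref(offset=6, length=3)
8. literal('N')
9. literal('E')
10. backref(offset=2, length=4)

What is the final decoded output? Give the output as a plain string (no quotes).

Answer: ZZZZXZZZXZXZZNENENE

Derivation:
Token 1: literal('Z'). Output: "Z"
Token 2: literal('Z'). Output: "ZZ"
Token 3: backref(off=1, len=1). Copied 'Z' from pos 1. Output: "ZZZ"
Token 4: backref(off=3, len=1). Copied 'Z' from pos 0. Output: "ZZZZ"
Token 5: literal('X'). Output: "ZZZZX"
Token 6: backref(off=4, len=5) (overlapping!). Copied 'ZZZXZ' from pos 1. Output: "ZZZZXZZZXZ"
Token 7: backref(off=6, len=3). Copied 'XZZ' from pos 4. Output: "ZZZZXZZZXZXZZ"
Token 8: literal('N'). Output: "ZZZZXZZZXZXZZN"
Token 9: literal('E'). Output: "ZZZZXZZZXZXZZNE"
Token 10: backref(off=2, len=4) (overlapping!). Copied 'NENE' from pos 13. Output: "ZZZZXZZZXZXZZNENENE"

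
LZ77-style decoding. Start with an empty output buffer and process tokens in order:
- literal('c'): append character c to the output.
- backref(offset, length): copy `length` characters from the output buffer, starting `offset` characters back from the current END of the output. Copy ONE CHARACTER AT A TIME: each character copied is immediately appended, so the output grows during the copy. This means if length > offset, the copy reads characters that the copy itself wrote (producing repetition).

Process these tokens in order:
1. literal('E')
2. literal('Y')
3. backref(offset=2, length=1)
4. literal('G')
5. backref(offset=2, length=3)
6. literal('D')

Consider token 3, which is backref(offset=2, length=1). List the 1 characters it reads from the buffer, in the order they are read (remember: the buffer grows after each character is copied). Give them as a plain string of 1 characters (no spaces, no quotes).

Answer: E

Derivation:
Token 1: literal('E'). Output: "E"
Token 2: literal('Y'). Output: "EY"
Token 3: backref(off=2, len=1). Buffer before: "EY" (len 2)
  byte 1: read out[0]='E', append. Buffer now: "EYE"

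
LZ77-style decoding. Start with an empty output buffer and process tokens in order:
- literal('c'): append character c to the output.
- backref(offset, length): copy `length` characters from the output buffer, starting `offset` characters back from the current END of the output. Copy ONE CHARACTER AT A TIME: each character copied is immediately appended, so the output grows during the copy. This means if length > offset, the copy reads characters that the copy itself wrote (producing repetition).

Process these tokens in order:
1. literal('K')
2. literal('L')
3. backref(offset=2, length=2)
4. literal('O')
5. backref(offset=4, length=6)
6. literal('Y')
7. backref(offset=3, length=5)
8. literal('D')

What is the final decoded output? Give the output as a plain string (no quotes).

Token 1: literal('K'). Output: "K"
Token 2: literal('L'). Output: "KL"
Token 3: backref(off=2, len=2). Copied 'KL' from pos 0. Output: "KLKL"
Token 4: literal('O'). Output: "KLKLO"
Token 5: backref(off=4, len=6) (overlapping!). Copied 'LKLOLK' from pos 1. Output: "KLKLOLKLOLK"
Token 6: literal('Y'). Output: "KLKLOLKLOLKY"
Token 7: backref(off=3, len=5) (overlapping!). Copied 'LKYLK' from pos 9. Output: "KLKLOLKLOLKYLKYLK"
Token 8: literal('D'). Output: "KLKLOLKLOLKYLKYLKD"

Answer: KLKLOLKLOLKYLKYLKD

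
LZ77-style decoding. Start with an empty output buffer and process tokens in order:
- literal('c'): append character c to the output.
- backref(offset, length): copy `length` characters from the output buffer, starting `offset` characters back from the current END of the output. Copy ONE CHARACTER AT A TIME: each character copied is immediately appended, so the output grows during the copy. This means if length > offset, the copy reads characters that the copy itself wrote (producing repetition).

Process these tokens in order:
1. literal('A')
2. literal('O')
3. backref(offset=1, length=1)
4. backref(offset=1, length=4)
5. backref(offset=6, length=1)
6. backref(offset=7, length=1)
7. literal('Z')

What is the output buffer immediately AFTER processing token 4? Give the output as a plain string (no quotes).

Token 1: literal('A'). Output: "A"
Token 2: literal('O'). Output: "AO"
Token 3: backref(off=1, len=1). Copied 'O' from pos 1. Output: "AOO"
Token 4: backref(off=1, len=4) (overlapping!). Copied 'OOOO' from pos 2. Output: "AOOOOOO"

Answer: AOOOOOO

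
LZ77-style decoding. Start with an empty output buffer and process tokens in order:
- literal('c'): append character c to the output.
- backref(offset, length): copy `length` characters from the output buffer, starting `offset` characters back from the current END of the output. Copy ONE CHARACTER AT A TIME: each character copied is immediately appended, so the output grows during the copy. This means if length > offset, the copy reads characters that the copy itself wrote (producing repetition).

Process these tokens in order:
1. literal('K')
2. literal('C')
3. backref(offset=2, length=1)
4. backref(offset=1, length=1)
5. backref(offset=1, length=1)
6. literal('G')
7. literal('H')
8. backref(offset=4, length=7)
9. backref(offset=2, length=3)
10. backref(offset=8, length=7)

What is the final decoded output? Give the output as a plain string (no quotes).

Token 1: literal('K'). Output: "K"
Token 2: literal('C'). Output: "KC"
Token 3: backref(off=2, len=1). Copied 'K' from pos 0. Output: "KCK"
Token 4: backref(off=1, len=1). Copied 'K' from pos 2. Output: "KCKK"
Token 5: backref(off=1, len=1). Copied 'K' from pos 3. Output: "KCKKK"
Token 6: literal('G'). Output: "KCKKKG"
Token 7: literal('H'). Output: "KCKKKGH"
Token 8: backref(off=4, len=7) (overlapping!). Copied 'KKGHKKG' from pos 3. Output: "KCKKKGHKKGHKKG"
Token 9: backref(off=2, len=3) (overlapping!). Copied 'KGK' from pos 12. Output: "KCKKKGHKKGHKKGKGK"
Token 10: backref(off=8, len=7). Copied 'GHKKGKG' from pos 9. Output: "KCKKKGHKKGHKKGKGKGHKKGKG"

Answer: KCKKKGHKKGHKKGKGKGHKKGKG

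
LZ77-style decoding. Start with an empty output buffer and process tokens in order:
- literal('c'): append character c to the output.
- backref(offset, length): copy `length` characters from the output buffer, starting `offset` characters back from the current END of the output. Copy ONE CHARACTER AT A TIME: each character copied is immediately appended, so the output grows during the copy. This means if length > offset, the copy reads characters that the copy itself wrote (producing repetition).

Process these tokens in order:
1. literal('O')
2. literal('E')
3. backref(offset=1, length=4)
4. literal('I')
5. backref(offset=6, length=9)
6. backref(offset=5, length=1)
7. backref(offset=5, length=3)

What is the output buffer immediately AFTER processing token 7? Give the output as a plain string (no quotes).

Token 1: literal('O'). Output: "O"
Token 2: literal('E'). Output: "OE"
Token 3: backref(off=1, len=4) (overlapping!). Copied 'EEEE' from pos 1. Output: "OEEEEE"
Token 4: literal('I'). Output: "OEEEEEI"
Token 5: backref(off=6, len=9) (overlapping!). Copied 'EEEEEIEEE' from pos 1. Output: "OEEEEEIEEEEEIEEE"
Token 6: backref(off=5, len=1). Copied 'E' from pos 11. Output: "OEEEEEIEEEEEIEEEE"
Token 7: backref(off=5, len=3). Copied 'IEE' from pos 12. Output: "OEEEEEIEEEEEIEEEEIEE"

Answer: OEEEEEIEEEEEIEEEEIEE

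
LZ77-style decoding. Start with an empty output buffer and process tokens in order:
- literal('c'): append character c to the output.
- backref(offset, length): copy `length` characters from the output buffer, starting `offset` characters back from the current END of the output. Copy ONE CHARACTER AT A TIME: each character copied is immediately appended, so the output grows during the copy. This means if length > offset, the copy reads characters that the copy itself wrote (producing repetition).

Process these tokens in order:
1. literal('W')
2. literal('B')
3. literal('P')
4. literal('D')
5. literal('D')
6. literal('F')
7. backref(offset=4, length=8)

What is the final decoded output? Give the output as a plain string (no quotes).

Answer: WBPDDFPDDFPDDF

Derivation:
Token 1: literal('W'). Output: "W"
Token 2: literal('B'). Output: "WB"
Token 3: literal('P'). Output: "WBP"
Token 4: literal('D'). Output: "WBPD"
Token 5: literal('D'). Output: "WBPDD"
Token 6: literal('F'). Output: "WBPDDF"
Token 7: backref(off=4, len=8) (overlapping!). Copied 'PDDFPDDF' from pos 2. Output: "WBPDDFPDDFPDDF"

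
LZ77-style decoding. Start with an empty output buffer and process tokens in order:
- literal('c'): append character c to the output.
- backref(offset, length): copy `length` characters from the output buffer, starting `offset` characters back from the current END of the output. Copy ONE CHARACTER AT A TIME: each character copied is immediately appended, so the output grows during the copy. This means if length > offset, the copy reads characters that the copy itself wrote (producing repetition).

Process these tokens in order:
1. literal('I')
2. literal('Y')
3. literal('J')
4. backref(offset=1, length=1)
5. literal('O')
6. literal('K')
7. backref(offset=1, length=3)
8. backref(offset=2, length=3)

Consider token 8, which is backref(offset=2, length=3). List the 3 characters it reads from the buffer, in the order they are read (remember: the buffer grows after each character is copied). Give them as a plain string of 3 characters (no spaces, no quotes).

Token 1: literal('I'). Output: "I"
Token 2: literal('Y'). Output: "IY"
Token 3: literal('J'). Output: "IYJ"
Token 4: backref(off=1, len=1). Copied 'J' from pos 2. Output: "IYJJ"
Token 5: literal('O'). Output: "IYJJO"
Token 6: literal('K'). Output: "IYJJOK"
Token 7: backref(off=1, len=3) (overlapping!). Copied 'KKK' from pos 5. Output: "IYJJOKKKK"
Token 8: backref(off=2, len=3). Buffer before: "IYJJOKKKK" (len 9)
  byte 1: read out[7]='K', append. Buffer now: "IYJJOKKKKK"
  byte 2: read out[8]='K', append. Buffer now: "IYJJOKKKKKK"
  byte 3: read out[9]='K', append. Buffer now: "IYJJOKKKKKKK"

Answer: KKK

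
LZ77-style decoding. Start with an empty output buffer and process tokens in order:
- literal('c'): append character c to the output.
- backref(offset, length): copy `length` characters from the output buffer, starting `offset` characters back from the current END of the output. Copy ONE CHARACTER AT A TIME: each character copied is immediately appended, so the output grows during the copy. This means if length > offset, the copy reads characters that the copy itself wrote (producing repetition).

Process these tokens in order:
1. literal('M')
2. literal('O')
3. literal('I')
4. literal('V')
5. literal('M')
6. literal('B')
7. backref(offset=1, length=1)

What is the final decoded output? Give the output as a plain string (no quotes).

Answer: MOIVMBB

Derivation:
Token 1: literal('M'). Output: "M"
Token 2: literal('O'). Output: "MO"
Token 3: literal('I'). Output: "MOI"
Token 4: literal('V'). Output: "MOIV"
Token 5: literal('M'). Output: "MOIVM"
Token 6: literal('B'). Output: "MOIVMB"
Token 7: backref(off=1, len=1). Copied 'B' from pos 5. Output: "MOIVMBB"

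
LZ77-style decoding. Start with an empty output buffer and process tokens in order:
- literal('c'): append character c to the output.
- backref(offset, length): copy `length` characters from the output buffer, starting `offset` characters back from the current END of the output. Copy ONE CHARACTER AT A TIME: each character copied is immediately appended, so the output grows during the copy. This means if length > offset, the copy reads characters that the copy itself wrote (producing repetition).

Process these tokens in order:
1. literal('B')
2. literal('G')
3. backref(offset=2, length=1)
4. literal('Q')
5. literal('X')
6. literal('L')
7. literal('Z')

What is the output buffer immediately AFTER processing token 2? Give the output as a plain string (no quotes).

Token 1: literal('B'). Output: "B"
Token 2: literal('G'). Output: "BG"

Answer: BG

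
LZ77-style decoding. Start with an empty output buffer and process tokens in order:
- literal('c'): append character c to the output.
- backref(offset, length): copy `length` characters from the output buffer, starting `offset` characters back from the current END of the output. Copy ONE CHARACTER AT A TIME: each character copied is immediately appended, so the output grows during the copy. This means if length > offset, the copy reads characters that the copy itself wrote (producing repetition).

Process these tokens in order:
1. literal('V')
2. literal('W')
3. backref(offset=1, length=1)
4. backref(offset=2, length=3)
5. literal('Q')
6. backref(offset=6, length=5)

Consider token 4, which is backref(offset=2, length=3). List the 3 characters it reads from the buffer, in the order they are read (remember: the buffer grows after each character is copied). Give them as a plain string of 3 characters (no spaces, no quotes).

Answer: WWW

Derivation:
Token 1: literal('V'). Output: "V"
Token 2: literal('W'). Output: "VW"
Token 3: backref(off=1, len=1). Copied 'W' from pos 1. Output: "VWW"
Token 4: backref(off=2, len=3). Buffer before: "VWW" (len 3)
  byte 1: read out[1]='W', append. Buffer now: "VWWW"
  byte 2: read out[2]='W', append. Buffer now: "VWWWW"
  byte 3: read out[3]='W', append. Buffer now: "VWWWWW"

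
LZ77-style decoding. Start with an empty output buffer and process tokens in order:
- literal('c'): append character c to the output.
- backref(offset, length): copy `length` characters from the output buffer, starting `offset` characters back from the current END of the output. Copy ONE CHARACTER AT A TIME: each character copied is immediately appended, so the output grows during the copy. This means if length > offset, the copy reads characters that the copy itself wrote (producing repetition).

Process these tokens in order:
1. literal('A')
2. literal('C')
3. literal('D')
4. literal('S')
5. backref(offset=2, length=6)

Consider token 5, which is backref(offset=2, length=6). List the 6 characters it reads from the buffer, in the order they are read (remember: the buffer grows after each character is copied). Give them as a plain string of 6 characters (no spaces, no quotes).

Answer: DSDSDS

Derivation:
Token 1: literal('A'). Output: "A"
Token 2: literal('C'). Output: "AC"
Token 3: literal('D'). Output: "ACD"
Token 4: literal('S'). Output: "ACDS"
Token 5: backref(off=2, len=6). Buffer before: "ACDS" (len 4)
  byte 1: read out[2]='D', append. Buffer now: "ACDSD"
  byte 2: read out[3]='S', append. Buffer now: "ACDSDS"
  byte 3: read out[4]='D', append. Buffer now: "ACDSDSD"
  byte 4: read out[5]='S', append. Buffer now: "ACDSDSDS"
  byte 5: read out[6]='D', append. Buffer now: "ACDSDSDSD"
  byte 6: read out[7]='S', append. Buffer now: "ACDSDSDSDS"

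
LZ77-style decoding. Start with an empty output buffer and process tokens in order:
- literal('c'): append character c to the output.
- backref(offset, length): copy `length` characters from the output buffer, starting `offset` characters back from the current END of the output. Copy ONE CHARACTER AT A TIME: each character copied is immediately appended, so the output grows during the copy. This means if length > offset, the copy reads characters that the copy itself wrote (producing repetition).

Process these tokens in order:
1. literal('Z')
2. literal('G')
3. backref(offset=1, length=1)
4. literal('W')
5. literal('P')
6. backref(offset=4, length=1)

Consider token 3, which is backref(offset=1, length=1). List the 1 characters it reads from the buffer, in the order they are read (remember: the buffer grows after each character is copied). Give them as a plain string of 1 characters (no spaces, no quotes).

Token 1: literal('Z'). Output: "Z"
Token 2: literal('G'). Output: "ZG"
Token 3: backref(off=1, len=1). Buffer before: "ZG" (len 2)
  byte 1: read out[1]='G', append. Buffer now: "ZGG"

Answer: G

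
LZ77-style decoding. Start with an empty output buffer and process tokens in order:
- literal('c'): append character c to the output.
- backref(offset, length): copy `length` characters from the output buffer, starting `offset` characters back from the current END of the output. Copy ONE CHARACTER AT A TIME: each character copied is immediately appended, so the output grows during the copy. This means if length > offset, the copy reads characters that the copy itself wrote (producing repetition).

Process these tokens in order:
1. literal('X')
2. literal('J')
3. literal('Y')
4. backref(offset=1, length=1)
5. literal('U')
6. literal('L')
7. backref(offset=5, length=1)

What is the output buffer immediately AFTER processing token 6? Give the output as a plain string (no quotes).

Token 1: literal('X'). Output: "X"
Token 2: literal('J'). Output: "XJ"
Token 3: literal('Y'). Output: "XJY"
Token 4: backref(off=1, len=1). Copied 'Y' from pos 2. Output: "XJYY"
Token 5: literal('U'). Output: "XJYYU"
Token 6: literal('L'). Output: "XJYYUL"

Answer: XJYYUL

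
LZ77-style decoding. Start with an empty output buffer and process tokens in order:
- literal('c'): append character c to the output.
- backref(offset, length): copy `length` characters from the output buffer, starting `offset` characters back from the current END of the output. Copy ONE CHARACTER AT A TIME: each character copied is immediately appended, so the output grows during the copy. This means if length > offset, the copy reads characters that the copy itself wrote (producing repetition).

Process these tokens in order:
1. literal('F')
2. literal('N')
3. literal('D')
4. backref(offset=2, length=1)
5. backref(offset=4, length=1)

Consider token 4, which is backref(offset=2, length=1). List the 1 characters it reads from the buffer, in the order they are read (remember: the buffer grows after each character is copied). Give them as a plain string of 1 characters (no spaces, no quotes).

Token 1: literal('F'). Output: "F"
Token 2: literal('N'). Output: "FN"
Token 3: literal('D'). Output: "FND"
Token 4: backref(off=2, len=1). Buffer before: "FND" (len 3)
  byte 1: read out[1]='N', append. Buffer now: "FNDN"

Answer: N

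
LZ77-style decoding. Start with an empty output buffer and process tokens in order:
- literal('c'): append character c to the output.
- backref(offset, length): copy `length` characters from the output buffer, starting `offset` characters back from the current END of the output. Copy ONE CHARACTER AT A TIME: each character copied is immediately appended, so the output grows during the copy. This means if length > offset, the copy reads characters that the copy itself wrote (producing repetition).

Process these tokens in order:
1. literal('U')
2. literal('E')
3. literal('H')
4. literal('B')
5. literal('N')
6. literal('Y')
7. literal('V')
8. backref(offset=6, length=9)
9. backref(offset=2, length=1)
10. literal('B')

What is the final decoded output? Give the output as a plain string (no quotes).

Answer: UEHBNYVEHBNYVEHBHB

Derivation:
Token 1: literal('U'). Output: "U"
Token 2: literal('E'). Output: "UE"
Token 3: literal('H'). Output: "UEH"
Token 4: literal('B'). Output: "UEHB"
Token 5: literal('N'). Output: "UEHBN"
Token 6: literal('Y'). Output: "UEHBNY"
Token 7: literal('V'). Output: "UEHBNYV"
Token 8: backref(off=6, len=9) (overlapping!). Copied 'EHBNYVEHB' from pos 1. Output: "UEHBNYVEHBNYVEHB"
Token 9: backref(off=2, len=1). Copied 'H' from pos 14. Output: "UEHBNYVEHBNYVEHBH"
Token 10: literal('B'). Output: "UEHBNYVEHBNYVEHBHB"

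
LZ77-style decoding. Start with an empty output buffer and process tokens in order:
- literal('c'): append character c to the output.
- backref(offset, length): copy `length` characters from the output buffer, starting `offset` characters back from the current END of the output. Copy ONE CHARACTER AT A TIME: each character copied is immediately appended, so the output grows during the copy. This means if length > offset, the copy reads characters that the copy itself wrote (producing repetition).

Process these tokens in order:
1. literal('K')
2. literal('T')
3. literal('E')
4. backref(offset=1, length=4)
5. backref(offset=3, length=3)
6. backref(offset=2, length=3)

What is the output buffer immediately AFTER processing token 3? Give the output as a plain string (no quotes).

Token 1: literal('K'). Output: "K"
Token 2: literal('T'). Output: "KT"
Token 3: literal('E'). Output: "KTE"

Answer: KTE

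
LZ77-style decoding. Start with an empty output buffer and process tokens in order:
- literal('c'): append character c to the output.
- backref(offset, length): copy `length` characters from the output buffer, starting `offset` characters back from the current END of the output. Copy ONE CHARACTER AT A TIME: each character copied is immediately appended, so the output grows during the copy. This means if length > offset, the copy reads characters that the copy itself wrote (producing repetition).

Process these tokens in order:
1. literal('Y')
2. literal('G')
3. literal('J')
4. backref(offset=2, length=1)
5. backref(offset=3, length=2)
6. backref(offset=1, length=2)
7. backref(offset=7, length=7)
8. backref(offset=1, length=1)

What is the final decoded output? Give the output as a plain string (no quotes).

Token 1: literal('Y'). Output: "Y"
Token 2: literal('G'). Output: "YG"
Token 3: literal('J'). Output: "YGJ"
Token 4: backref(off=2, len=1). Copied 'G' from pos 1. Output: "YGJG"
Token 5: backref(off=3, len=2). Copied 'GJ' from pos 1. Output: "YGJGGJ"
Token 6: backref(off=1, len=2) (overlapping!). Copied 'JJ' from pos 5. Output: "YGJGGJJJ"
Token 7: backref(off=7, len=7). Copied 'GJGGJJJ' from pos 1. Output: "YGJGGJJJGJGGJJJ"
Token 8: backref(off=1, len=1). Copied 'J' from pos 14. Output: "YGJGGJJJGJGGJJJJ"

Answer: YGJGGJJJGJGGJJJJ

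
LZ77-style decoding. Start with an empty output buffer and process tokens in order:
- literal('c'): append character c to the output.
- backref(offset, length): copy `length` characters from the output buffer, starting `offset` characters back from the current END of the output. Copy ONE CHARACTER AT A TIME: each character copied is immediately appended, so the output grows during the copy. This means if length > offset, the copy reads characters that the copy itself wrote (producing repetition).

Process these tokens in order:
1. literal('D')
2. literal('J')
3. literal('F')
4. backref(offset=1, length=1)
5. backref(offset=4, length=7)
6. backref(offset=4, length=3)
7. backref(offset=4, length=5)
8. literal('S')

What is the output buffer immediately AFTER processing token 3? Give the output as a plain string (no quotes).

Token 1: literal('D'). Output: "D"
Token 2: literal('J'). Output: "DJ"
Token 3: literal('F'). Output: "DJF"

Answer: DJF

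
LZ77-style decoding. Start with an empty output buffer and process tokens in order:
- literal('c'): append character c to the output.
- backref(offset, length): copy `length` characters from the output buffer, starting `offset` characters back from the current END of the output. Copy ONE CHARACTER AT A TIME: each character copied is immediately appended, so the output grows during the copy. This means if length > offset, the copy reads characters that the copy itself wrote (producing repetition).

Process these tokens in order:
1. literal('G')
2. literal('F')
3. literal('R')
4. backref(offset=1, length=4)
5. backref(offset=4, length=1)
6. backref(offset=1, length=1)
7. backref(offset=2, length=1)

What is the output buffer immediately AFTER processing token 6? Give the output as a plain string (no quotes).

Token 1: literal('G'). Output: "G"
Token 2: literal('F'). Output: "GF"
Token 3: literal('R'). Output: "GFR"
Token 4: backref(off=1, len=4) (overlapping!). Copied 'RRRR' from pos 2. Output: "GFRRRRR"
Token 5: backref(off=4, len=1). Copied 'R' from pos 3. Output: "GFRRRRRR"
Token 6: backref(off=1, len=1). Copied 'R' from pos 7. Output: "GFRRRRRRR"

Answer: GFRRRRRRR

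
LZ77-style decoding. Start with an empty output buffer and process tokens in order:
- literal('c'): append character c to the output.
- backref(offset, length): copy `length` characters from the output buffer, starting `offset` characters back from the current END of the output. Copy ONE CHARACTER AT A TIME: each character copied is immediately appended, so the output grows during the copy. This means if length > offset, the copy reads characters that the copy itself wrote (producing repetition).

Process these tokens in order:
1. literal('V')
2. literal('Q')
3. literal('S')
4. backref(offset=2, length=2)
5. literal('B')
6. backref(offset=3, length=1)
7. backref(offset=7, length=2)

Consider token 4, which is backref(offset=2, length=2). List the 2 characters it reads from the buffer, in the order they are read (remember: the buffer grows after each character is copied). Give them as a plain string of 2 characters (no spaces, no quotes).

Answer: QS

Derivation:
Token 1: literal('V'). Output: "V"
Token 2: literal('Q'). Output: "VQ"
Token 3: literal('S'). Output: "VQS"
Token 4: backref(off=2, len=2). Buffer before: "VQS" (len 3)
  byte 1: read out[1]='Q', append. Buffer now: "VQSQ"
  byte 2: read out[2]='S', append. Buffer now: "VQSQS"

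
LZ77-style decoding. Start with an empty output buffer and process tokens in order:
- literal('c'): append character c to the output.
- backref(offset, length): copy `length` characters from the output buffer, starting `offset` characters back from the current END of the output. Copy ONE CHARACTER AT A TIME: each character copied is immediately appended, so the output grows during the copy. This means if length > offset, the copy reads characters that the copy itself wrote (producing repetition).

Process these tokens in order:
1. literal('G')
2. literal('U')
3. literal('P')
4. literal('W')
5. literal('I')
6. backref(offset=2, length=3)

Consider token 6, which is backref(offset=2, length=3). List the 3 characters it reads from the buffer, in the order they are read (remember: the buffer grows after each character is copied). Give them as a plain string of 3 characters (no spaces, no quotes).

Token 1: literal('G'). Output: "G"
Token 2: literal('U'). Output: "GU"
Token 3: literal('P'). Output: "GUP"
Token 4: literal('W'). Output: "GUPW"
Token 5: literal('I'). Output: "GUPWI"
Token 6: backref(off=2, len=3). Buffer before: "GUPWI" (len 5)
  byte 1: read out[3]='W', append. Buffer now: "GUPWIW"
  byte 2: read out[4]='I', append. Buffer now: "GUPWIWI"
  byte 3: read out[5]='W', append. Buffer now: "GUPWIWIW"

Answer: WIW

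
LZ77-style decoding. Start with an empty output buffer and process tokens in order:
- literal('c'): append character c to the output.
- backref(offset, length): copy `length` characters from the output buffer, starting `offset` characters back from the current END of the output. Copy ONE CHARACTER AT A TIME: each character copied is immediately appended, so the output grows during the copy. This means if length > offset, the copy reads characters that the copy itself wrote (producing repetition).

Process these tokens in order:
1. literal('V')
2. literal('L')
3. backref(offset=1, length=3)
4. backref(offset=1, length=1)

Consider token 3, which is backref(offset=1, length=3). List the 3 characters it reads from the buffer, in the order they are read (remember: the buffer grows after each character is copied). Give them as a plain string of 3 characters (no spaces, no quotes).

Token 1: literal('V'). Output: "V"
Token 2: literal('L'). Output: "VL"
Token 3: backref(off=1, len=3). Buffer before: "VL" (len 2)
  byte 1: read out[1]='L', append. Buffer now: "VLL"
  byte 2: read out[2]='L', append. Buffer now: "VLLL"
  byte 3: read out[3]='L', append. Buffer now: "VLLLL"

Answer: LLL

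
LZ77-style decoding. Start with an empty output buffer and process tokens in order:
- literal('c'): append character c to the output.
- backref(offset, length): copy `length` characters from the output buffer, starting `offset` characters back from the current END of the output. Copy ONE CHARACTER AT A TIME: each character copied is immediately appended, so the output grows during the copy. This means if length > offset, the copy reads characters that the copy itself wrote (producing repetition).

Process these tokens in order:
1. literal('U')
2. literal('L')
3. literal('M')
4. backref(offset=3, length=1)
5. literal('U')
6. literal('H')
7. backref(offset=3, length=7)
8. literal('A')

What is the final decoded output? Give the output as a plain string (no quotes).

Answer: ULMUUHUUHUUHUA

Derivation:
Token 1: literal('U'). Output: "U"
Token 2: literal('L'). Output: "UL"
Token 3: literal('M'). Output: "ULM"
Token 4: backref(off=3, len=1). Copied 'U' from pos 0. Output: "ULMU"
Token 5: literal('U'). Output: "ULMUU"
Token 6: literal('H'). Output: "ULMUUH"
Token 7: backref(off=3, len=7) (overlapping!). Copied 'UUHUUHU' from pos 3. Output: "ULMUUHUUHUUHU"
Token 8: literal('A'). Output: "ULMUUHUUHUUHUA"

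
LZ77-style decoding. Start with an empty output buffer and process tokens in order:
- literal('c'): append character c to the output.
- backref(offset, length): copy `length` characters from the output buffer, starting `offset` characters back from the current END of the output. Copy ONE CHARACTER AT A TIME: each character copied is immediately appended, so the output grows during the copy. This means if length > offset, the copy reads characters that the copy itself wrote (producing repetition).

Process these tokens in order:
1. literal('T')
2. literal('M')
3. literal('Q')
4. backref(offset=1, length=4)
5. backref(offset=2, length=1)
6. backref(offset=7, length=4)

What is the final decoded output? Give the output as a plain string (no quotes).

Token 1: literal('T'). Output: "T"
Token 2: literal('M'). Output: "TM"
Token 3: literal('Q'). Output: "TMQ"
Token 4: backref(off=1, len=4) (overlapping!). Copied 'QQQQ' from pos 2. Output: "TMQQQQQ"
Token 5: backref(off=2, len=1). Copied 'Q' from pos 5. Output: "TMQQQQQQ"
Token 6: backref(off=7, len=4). Copied 'MQQQ' from pos 1. Output: "TMQQQQQQMQQQ"

Answer: TMQQQQQQMQQQ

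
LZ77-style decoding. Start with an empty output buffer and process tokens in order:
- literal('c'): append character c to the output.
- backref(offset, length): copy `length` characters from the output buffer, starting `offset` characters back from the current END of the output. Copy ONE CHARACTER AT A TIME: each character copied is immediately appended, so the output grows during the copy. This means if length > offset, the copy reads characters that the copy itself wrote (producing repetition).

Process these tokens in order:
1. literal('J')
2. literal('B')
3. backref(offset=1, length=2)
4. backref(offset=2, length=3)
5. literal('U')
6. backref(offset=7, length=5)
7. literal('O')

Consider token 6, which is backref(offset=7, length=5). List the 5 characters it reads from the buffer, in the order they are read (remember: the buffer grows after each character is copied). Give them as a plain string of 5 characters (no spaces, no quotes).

Token 1: literal('J'). Output: "J"
Token 2: literal('B'). Output: "JB"
Token 3: backref(off=1, len=2) (overlapping!). Copied 'BB' from pos 1. Output: "JBBB"
Token 4: backref(off=2, len=3) (overlapping!). Copied 'BBB' from pos 2. Output: "JBBBBBB"
Token 5: literal('U'). Output: "JBBBBBBU"
Token 6: backref(off=7, len=5). Buffer before: "JBBBBBBU" (len 8)
  byte 1: read out[1]='B', append. Buffer now: "JBBBBBBUB"
  byte 2: read out[2]='B', append. Buffer now: "JBBBBBBUBB"
  byte 3: read out[3]='B', append. Buffer now: "JBBBBBBUBBB"
  byte 4: read out[4]='B', append. Buffer now: "JBBBBBBUBBBB"
  byte 5: read out[5]='B', append. Buffer now: "JBBBBBBUBBBBB"

Answer: BBBBB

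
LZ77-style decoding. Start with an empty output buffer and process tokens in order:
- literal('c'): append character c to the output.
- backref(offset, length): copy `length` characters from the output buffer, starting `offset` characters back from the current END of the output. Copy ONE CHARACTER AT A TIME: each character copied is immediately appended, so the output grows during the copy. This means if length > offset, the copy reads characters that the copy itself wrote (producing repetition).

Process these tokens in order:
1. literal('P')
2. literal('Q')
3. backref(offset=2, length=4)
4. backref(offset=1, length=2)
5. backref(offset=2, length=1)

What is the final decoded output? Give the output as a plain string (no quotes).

Answer: PQPQPQQQQ

Derivation:
Token 1: literal('P'). Output: "P"
Token 2: literal('Q'). Output: "PQ"
Token 3: backref(off=2, len=4) (overlapping!). Copied 'PQPQ' from pos 0. Output: "PQPQPQ"
Token 4: backref(off=1, len=2) (overlapping!). Copied 'QQ' from pos 5. Output: "PQPQPQQQ"
Token 5: backref(off=2, len=1). Copied 'Q' from pos 6. Output: "PQPQPQQQQ"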